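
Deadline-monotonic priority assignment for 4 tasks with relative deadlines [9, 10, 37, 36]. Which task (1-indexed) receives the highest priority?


Sort tasks by relative deadline (ascending):
  Task 1: deadline = 9
  Task 2: deadline = 10
  Task 4: deadline = 36
  Task 3: deadline = 37
Priority order (highest first): [1, 2, 4, 3]
Highest priority task = 1

1


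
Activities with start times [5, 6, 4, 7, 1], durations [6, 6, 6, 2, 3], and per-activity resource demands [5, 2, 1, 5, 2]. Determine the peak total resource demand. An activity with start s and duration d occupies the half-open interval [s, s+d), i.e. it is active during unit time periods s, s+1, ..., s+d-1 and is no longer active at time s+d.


Each activity i is active on [start_i, start_i + duration_i).
Compute total resource usage per time slot:
  t=0: active resources = [], total = 0
  t=1: active resources = [2], total = 2
  t=2: active resources = [2], total = 2
  t=3: active resources = [2], total = 2
  t=4: active resources = [1], total = 1
  t=5: active resources = [5, 1], total = 6
  t=6: active resources = [5, 2, 1], total = 8
  t=7: active resources = [5, 2, 1, 5], total = 13
  t=8: active resources = [5, 2, 1, 5], total = 13
  t=9: active resources = [5, 2, 1], total = 8
  t=10: active resources = [5, 2], total = 7
  t=11: active resources = [2], total = 2
Peak resource demand = 13

13


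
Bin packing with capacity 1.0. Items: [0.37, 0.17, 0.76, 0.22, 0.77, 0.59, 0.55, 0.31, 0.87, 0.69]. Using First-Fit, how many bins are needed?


Place items sequentially using First-Fit:
  Item 0.37 -> new Bin 1
  Item 0.17 -> Bin 1 (now 0.54)
  Item 0.76 -> new Bin 2
  Item 0.22 -> Bin 1 (now 0.76)
  Item 0.77 -> new Bin 3
  Item 0.59 -> new Bin 4
  Item 0.55 -> new Bin 5
  Item 0.31 -> Bin 4 (now 0.9)
  Item 0.87 -> new Bin 6
  Item 0.69 -> new Bin 7
Total bins used = 7

7


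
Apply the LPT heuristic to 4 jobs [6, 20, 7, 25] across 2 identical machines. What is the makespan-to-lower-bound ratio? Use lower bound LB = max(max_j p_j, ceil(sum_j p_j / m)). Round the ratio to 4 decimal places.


LPT order: [25, 20, 7, 6]
Machine loads after assignment: [31, 27]
LPT makespan = 31
Lower bound = max(max_job, ceil(total/2)) = max(25, 29) = 29
Ratio = 31 / 29 = 1.069

1.069


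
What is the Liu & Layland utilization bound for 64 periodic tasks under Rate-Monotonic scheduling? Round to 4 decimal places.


Compute 2^(1/64) = 1.0108892861
Subtract 1: 1.0108892861 - 1 = 0.0108892861
Multiply by n: 64 * 0.0108892861 = 0.6969143104
Round to 4 dp: 0.6969

0.6969


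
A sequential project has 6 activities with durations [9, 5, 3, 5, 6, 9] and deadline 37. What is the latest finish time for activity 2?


LF(activity 2) = deadline - sum of successor durations
Successors: activities 3 through 6 with durations [3, 5, 6, 9]
Sum of successor durations = 23
LF = 37 - 23 = 14

14


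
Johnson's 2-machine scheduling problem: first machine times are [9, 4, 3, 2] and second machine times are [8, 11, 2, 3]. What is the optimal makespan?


Apply Johnson's rule:
  Group 1 (a <= b): [(4, 2, 3), (2, 4, 11)]
  Group 2 (a > b): [(1, 9, 8), (3, 3, 2)]
Optimal job order: [4, 2, 1, 3]
Schedule:
  Job 4: M1 done at 2, M2 done at 5
  Job 2: M1 done at 6, M2 done at 17
  Job 1: M1 done at 15, M2 done at 25
  Job 3: M1 done at 18, M2 done at 27
Makespan = 27

27


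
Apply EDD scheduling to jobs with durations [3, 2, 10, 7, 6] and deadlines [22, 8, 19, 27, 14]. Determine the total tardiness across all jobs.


Sort by due date (EDD order): [(2, 8), (6, 14), (10, 19), (3, 22), (7, 27)]
Compute completion times and tardiness:
  Job 1: p=2, d=8, C=2, tardiness=max(0,2-8)=0
  Job 2: p=6, d=14, C=8, tardiness=max(0,8-14)=0
  Job 3: p=10, d=19, C=18, tardiness=max(0,18-19)=0
  Job 4: p=3, d=22, C=21, tardiness=max(0,21-22)=0
  Job 5: p=7, d=27, C=28, tardiness=max(0,28-27)=1
Total tardiness = 1

1


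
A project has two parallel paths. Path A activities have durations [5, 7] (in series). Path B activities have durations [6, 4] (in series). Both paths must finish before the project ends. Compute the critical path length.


Path A total = 5 + 7 = 12
Path B total = 6 + 4 = 10
Critical path = longest path = max(12, 10) = 12

12


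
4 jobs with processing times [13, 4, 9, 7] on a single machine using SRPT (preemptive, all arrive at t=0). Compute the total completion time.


Since all jobs arrive at t=0, SRPT equals SPT ordering.
SPT order: [4, 7, 9, 13]
Completion times:
  Job 1: p=4, C=4
  Job 2: p=7, C=11
  Job 3: p=9, C=20
  Job 4: p=13, C=33
Total completion time = 4 + 11 + 20 + 33 = 68

68


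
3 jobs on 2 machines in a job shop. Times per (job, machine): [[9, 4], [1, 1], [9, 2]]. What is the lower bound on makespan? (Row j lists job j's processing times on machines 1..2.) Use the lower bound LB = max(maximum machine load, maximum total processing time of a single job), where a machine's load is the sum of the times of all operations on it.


Machine loads:
  Machine 1: 9 + 1 + 9 = 19
  Machine 2: 4 + 1 + 2 = 7
Max machine load = 19
Job totals:
  Job 1: 13
  Job 2: 2
  Job 3: 11
Max job total = 13
Lower bound = max(19, 13) = 19

19


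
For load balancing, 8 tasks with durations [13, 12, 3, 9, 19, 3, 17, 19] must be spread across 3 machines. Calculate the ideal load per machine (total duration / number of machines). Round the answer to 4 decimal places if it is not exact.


Total processing time = 13 + 12 + 3 + 9 + 19 + 3 + 17 + 19 = 95
Number of machines = 3
Ideal balanced load = 95 / 3 = 31.6667

31.6667


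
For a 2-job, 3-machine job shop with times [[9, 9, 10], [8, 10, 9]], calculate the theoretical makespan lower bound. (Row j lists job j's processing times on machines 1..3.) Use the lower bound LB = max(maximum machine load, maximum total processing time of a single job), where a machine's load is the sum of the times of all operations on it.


Machine loads:
  Machine 1: 9 + 8 = 17
  Machine 2: 9 + 10 = 19
  Machine 3: 10 + 9 = 19
Max machine load = 19
Job totals:
  Job 1: 28
  Job 2: 27
Max job total = 28
Lower bound = max(19, 28) = 28

28


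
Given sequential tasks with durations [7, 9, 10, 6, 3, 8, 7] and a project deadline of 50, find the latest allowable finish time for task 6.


LF(activity 6) = deadline - sum of successor durations
Successors: activities 7 through 7 with durations [7]
Sum of successor durations = 7
LF = 50 - 7 = 43

43


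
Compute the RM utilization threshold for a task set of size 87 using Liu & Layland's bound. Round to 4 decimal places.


Compute 2^(1/87) = 1.0079990316
Subtract 1: 1.0079990316 - 1 = 0.0079990316
Multiply by n: 87 * 0.0079990316 = 0.6959157492
Round to 4 dp: 0.6959

0.6959


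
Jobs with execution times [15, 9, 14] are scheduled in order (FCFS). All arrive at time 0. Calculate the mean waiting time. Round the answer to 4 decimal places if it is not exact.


FCFS order (as given): [15, 9, 14]
Waiting times:
  Job 1: wait = 0
  Job 2: wait = 15
  Job 3: wait = 24
Sum of waiting times = 39
Average waiting time = 39/3 = 13.0

13.0


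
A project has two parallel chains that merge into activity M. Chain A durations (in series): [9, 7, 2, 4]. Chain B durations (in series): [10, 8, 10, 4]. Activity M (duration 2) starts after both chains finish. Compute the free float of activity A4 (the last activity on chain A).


ES(A4) = sum of predecessors on chain A = 18
EF(A4) = ES + duration = 18 + 4 = 22
Successor of A4 is M. ES(M) = max(sum(A), sum(B)) = max(22, 32) = 32
Free float = ES(successor) - EF(current) = 32 - 22 = 10

10


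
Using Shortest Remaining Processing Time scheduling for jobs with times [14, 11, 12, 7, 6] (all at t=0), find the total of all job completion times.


Since all jobs arrive at t=0, SRPT equals SPT ordering.
SPT order: [6, 7, 11, 12, 14]
Completion times:
  Job 1: p=6, C=6
  Job 2: p=7, C=13
  Job 3: p=11, C=24
  Job 4: p=12, C=36
  Job 5: p=14, C=50
Total completion time = 6 + 13 + 24 + 36 + 50 = 129

129


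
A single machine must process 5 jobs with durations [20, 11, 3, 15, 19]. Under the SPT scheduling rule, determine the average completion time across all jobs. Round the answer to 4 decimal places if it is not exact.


Sort jobs by processing time (SPT order): [3, 11, 15, 19, 20]
Compute completion times sequentially:
  Job 1: processing = 3, completes at 3
  Job 2: processing = 11, completes at 14
  Job 3: processing = 15, completes at 29
  Job 4: processing = 19, completes at 48
  Job 5: processing = 20, completes at 68
Sum of completion times = 162
Average completion time = 162/5 = 32.4

32.4


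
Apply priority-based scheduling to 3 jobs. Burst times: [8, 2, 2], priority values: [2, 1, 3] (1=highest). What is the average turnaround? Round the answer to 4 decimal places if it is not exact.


Sort by priority (ascending = highest first):
Order: [(1, 2), (2, 8), (3, 2)]
Completion times:
  Priority 1, burst=2, C=2
  Priority 2, burst=8, C=10
  Priority 3, burst=2, C=12
Average turnaround = 24/3 = 8.0

8.0


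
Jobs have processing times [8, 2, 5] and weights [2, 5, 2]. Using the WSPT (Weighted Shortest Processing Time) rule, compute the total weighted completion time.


Compute p/w ratios and sort ascending (WSPT): [(2, 5), (5, 2), (8, 2)]
Compute weighted completion times:
  Job (p=2,w=5): C=2, w*C=5*2=10
  Job (p=5,w=2): C=7, w*C=2*7=14
  Job (p=8,w=2): C=15, w*C=2*15=30
Total weighted completion time = 54

54


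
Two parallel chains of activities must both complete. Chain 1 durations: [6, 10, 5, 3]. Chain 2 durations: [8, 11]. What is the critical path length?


Path A total = 6 + 10 + 5 + 3 = 24
Path B total = 8 + 11 = 19
Critical path = longest path = max(24, 19) = 24

24


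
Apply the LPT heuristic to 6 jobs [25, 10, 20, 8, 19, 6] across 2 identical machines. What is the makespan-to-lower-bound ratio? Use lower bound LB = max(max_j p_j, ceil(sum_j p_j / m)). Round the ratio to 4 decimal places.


LPT order: [25, 20, 19, 10, 8, 6]
Machine loads after assignment: [43, 45]
LPT makespan = 45
Lower bound = max(max_job, ceil(total/2)) = max(25, 44) = 44
Ratio = 45 / 44 = 1.0227

1.0227


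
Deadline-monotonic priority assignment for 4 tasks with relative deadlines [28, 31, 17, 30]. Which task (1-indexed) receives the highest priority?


Sort tasks by relative deadline (ascending):
  Task 3: deadline = 17
  Task 1: deadline = 28
  Task 4: deadline = 30
  Task 2: deadline = 31
Priority order (highest first): [3, 1, 4, 2]
Highest priority task = 3

3


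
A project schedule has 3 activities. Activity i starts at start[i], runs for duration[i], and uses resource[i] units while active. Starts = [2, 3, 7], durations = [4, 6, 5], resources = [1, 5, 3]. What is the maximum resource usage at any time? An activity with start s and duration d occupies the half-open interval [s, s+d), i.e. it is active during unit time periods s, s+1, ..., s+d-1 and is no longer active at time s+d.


Each activity i is active on [start_i, start_i + duration_i).
Compute total resource usage per time slot:
  t=0: active resources = [], total = 0
  t=1: active resources = [], total = 0
  t=2: active resources = [1], total = 1
  t=3: active resources = [1, 5], total = 6
  t=4: active resources = [1, 5], total = 6
  t=5: active resources = [1, 5], total = 6
  t=6: active resources = [5], total = 5
  t=7: active resources = [5, 3], total = 8
  t=8: active resources = [5, 3], total = 8
  t=9: active resources = [3], total = 3
  t=10: active resources = [3], total = 3
  t=11: active resources = [3], total = 3
Peak resource demand = 8

8


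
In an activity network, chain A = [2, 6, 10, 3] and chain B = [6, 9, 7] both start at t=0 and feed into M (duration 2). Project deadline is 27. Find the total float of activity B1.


Forward pass: ES(B1) = sum of predecessors on chain B = 0
EF = ES + duration = 0 + 6 = 6
Backward pass: LF(M) = deadline = 27; LS(M) = 27 - 2 = 25
LF(B1) = LS(M) - sum(successors on chain B) = 25 - 16 = 9
LS = LF - duration = 9 - 6 = 3
Total float = LS - ES = 3 - 0 = 3

3


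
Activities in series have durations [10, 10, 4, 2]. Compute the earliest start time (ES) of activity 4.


Activity 4 starts after activities 1 through 3 complete.
Predecessor durations: [10, 10, 4]
ES = 10 + 10 + 4 = 24

24


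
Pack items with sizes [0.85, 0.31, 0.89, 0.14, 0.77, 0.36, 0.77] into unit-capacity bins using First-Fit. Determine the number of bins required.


Place items sequentially using First-Fit:
  Item 0.85 -> new Bin 1
  Item 0.31 -> new Bin 2
  Item 0.89 -> new Bin 3
  Item 0.14 -> Bin 1 (now 0.99)
  Item 0.77 -> new Bin 4
  Item 0.36 -> Bin 2 (now 0.67)
  Item 0.77 -> new Bin 5
Total bins used = 5

5


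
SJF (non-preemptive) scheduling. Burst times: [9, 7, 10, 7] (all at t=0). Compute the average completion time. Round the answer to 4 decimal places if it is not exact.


SJF order (ascending): [7, 7, 9, 10]
Completion times:
  Job 1: burst=7, C=7
  Job 2: burst=7, C=14
  Job 3: burst=9, C=23
  Job 4: burst=10, C=33
Average completion = 77/4 = 19.25

19.25


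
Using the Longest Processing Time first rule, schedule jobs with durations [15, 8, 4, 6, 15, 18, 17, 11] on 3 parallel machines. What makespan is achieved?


Sort jobs in decreasing order (LPT): [18, 17, 15, 15, 11, 8, 6, 4]
Assign each job to the least loaded machine:
  Machine 1: jobs [18, 8, 6], load = 32
  Machine 2: jobs [17, 11, 4], load = 32
  Machine 3: jobs [15, 15], load = 30
Makespan = max load = 32

32


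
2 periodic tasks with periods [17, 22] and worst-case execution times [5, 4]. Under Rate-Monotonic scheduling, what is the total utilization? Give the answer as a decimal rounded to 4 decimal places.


Compute individual utilizations (exact fractions):
  Task 1: C/T = 5/17 (approx. 0.2941)
  Task 2: C/T = 4/22 = 2/11 (approx. 0.1818)
Total utilization U = 5/17 + 2/11 = 89/187
Rounded to 4 decimal places: U = 0.4759
RM (Liu & Layland) bound for 2 tasks = 0.828427; compare with U = 89/187 (approx. 0.475936)
U <= bound, so schedulable by RM sufficient condition.

0.4759


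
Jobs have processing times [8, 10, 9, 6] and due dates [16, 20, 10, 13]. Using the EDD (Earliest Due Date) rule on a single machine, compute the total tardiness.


Sort by due date (EDD order): [(9, 10), (6, 13), (8, 16), (10, 20)]
Compute completion times and tardiness:
  Job 1: p=9, d=10, C=9, tardiness=max(0,9-10)=0
  Job 2: p=6, d=13, C=15, tardiness=max(0,15-13)=2
  Job 3: p=8, d=16, C=23, tardiness=max(0,23-16)=7
  Job 4: p=10, d=20, C=33, tardiness=max(0,33-20)=13
Total tardiness = 22

22


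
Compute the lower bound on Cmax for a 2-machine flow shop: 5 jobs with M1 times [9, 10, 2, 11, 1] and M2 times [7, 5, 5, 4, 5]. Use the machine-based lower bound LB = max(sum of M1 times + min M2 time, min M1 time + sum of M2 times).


LB1 = sum(M1 times) + min(M2 times) = 33 + 4 = 37
LB2 = min(M1 times) + sum(M2 times) = 1 + 26 = 27
Lower bound = max(LB1, LB2) = max(37, 27) = 37

37


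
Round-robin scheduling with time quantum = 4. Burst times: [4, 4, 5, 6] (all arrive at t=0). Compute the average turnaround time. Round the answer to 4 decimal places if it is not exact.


Time quantum = 4
Execution trace:
  J1 runs 4 units, time = 4
  J2 runs 4 units, time = 8
  J3 runs 4 units, time = 12
  J4 runs 4 units, time = 16
  J3 runs 1 units, time = 17
  J4 runs 2 units, time = 19
Finish times: [4, 8, 17, 19]
Average turnaround = 48/4 = 12.0

12.0


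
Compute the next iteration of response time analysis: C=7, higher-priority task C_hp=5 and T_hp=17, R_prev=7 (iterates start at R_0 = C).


R_next = C + ceil(R_prev / T_hp) * C_hp
ceil(7 / 17) = ceil(0.4118) = 1
Interference = 1 * 5 = 5
R_next = 7 + 5 = 12

12


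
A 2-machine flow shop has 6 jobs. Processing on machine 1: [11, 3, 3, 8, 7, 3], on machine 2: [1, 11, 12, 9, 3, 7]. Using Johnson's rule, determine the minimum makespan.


Apply Johnson's rule:
  Group 1 (a <= b): [(2, 3, 11), (3, 3, 12), (6, 3, 7), (4, 8, 9)]
  Group 2 (a > b): [(5, 7, 3), (1, 11, 1)]
Optimal job order: [2, 3, 6, 4, 5, 1]
Schedule:
  Job 2: M1 done at 3, M2 done at 14
  Job 3: M1 done at 6, M2 done at 26
  Job 6: M1 done at 9, M2 done at 33
  Job 4: M1 done at 17, M2 done at 42
  Job 5: M1 done at 24, M2 done at 45
  Job 1: M1 done at 35, M2 done at 46
Makespan = 46

46


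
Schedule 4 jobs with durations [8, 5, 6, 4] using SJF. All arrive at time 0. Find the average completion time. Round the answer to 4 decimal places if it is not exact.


SJF order (ascending): [4, 5, 6, 8]
Completion times:
  Job 1: burst=4, C=4
  Job 2: burst=5, C=9
  Job 3: burst=6, C=15
  Job 4: burst=8, C=23
Average completion = 51/4 = 12.75

12.75


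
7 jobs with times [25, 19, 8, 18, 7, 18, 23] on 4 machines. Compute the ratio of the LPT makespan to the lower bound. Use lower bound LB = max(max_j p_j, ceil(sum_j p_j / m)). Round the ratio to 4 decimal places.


LPT order: [25, 23, 19, 18, 18, 8, 7]
Machine loads after assignment: [25, 30, 27, 36]
LPT makespan = 36
Lower bound = max(max_job, ceil(total/4)) = max(25, 30) = 30
Ratio = 36 / 30 = 1.2

1.2


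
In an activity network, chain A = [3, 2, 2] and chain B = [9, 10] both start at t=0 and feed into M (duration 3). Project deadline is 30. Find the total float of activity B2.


Forward pass: ES(B2) = sum of predecessors on chain B = 9
EF = ES + duration = 9 + 10 = 19
Backward pass: LF(M) = deadline = 30; LS(M) = 30 - 3 = 27
LF(B2) = LS(M) - sum(successors on chain B) = 27 - 0 = 27
LS = LF - duration = 27 - 10 = 17
Total float = LS - ES = 17 - 9 = 8

8


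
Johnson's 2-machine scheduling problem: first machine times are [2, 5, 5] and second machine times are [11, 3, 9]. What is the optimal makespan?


Apply Johnson's rule:
  Group 1 (a <= b): [(1, 2, 11), (3, 5, 9)]
  Group 2 (a > b): [(2, 5, 3)]
Optimal job order: [1, 3, 2]
Schedule:
  Job 1: M1 done at 2, M2 done at 13
  Job 3: M1 done at 7, M2 done at 22
  Job 2: M1 done at 12, M2 done at 25
Makespan = 25

25


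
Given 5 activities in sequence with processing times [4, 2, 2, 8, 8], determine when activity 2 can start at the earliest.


Activity 2 starts after activities 1 through 1 complete.
Predecessor durations: [4]
ES = 4 = 4

4


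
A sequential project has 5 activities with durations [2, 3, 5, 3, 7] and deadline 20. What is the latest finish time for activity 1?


LF(activity 1) = deadline - sum of successor durations
Successors: activities 2 through 5 with durations [3, 5, 3, 7]
Sum of successor durations = 18
LF = 20 - 18 = 2

2


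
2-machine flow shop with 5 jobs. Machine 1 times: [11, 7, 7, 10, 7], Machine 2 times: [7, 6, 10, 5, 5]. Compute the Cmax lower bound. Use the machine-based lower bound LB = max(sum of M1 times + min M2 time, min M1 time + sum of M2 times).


LB1 = sum(M1 times) + min(M2 times) = 42 + 5 = 47
LB2 = min(M1 times) + sum(M2 times) = 7 + 33 = 40
Lower bound = max(LB1, LB2) = max(47, 40) = 47

47


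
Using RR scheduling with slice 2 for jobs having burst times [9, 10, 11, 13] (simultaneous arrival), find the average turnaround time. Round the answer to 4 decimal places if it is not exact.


Time quantum = 2
Execution trace:
  J1 runs 2 units, time = 2
  J2 runs 2 units, time = 4
  J3 runs 2 units, time = 6
  J4 runs 2 units, time = 8
  J1 runs 2 units, time = 10
  J2 runs 2 units, time = 12
  J3 runs 2 units, time = 14
  J4 runs 2 units, time = 16
  J1 runs 2 units, time = 18
  J2 runs 2 units, time = 20
  J3 runs 2 units, time = 22
  J4 runs 2 units, time = 24
  J1 runs 2 units, time = 26
  J2 runs 2 units, time = 28
  J3 runs 2 units, time = 30
  J4 runs 2 units, time = 32
  J1 runs 1 units, time = 33
  J2 runs 2 units, time = 35
  J3 runs 2 units, time = 37
  J4 runs 2 units, time = 39
  J3 runs 1 units, time = 40
  J4 runs 2 units, time = 42
  J4 runs 1 units, time = 43
Finish times: [33, 35, 40, 43]
Average turnaround = 151/4 = 37.75

37.75


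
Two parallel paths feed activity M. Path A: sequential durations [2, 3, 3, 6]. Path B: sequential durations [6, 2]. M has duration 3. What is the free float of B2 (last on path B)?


ES(B2) = sum of predecessors on chain B = 6
EF(B2) = ES + duration = 6 + 2 = 8
Successor of B2 is M. ES(M) = max(sum(A), sum(B)) = max(14, 8) = 14
Free float = ES(successor) - EF(current) = 14 - 8 = 6

6


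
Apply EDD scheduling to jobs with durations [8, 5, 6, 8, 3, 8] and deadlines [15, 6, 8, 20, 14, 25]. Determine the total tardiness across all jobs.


Sort by due date (EDD order): [(5, 6), (6, 8), (3, 14), (8, 15), (8, 20), (8, 25)]
Compute completion times and tardiness:
  Job 1: p=5, d=6, C=5, tardiness=max(0,5-6)=0
  Job 2: p=6, d=8, C=11, tardiness=max(0,11-8)=3
  Job 3: p=3, d=14, C=14, tardiness=max(0,14-14)=0
  Job 4: p=8, d=15, C=22, tardiness=max(0,22-15)=7
  Job 5: p=8, d=20, C=30, tardiness=max(0,30-20)=10
  Job 6: p=8, d=25, C=38, tardiness=max(0,38-25)=13
Total tardiness = 33

33


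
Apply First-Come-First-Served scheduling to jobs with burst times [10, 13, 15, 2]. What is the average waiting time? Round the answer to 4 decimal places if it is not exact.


FCFS order (as given): [10, 13, 15, 2]
Waiting times:
  Job 1: wait = 0
  Job 2: wait = 10
  Job 3: wait = 23
  Job 4: wait = 38
Sum of waiting times = 71
Average waiting time = 71/4 = 17.75

17.75


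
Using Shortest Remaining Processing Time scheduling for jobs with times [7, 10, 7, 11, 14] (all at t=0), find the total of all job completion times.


Since all jobs arrive at t=0, SRPT equals SPT ordering.
SPT order: [7, 7, 10, 11, 14]
Completion times:
  Job 1: p=7, C=7
  Job 2: p=7, C=14
  Job 3: p=10, C=24
  Job 4: p=11, C=35
  Job 5: p=14, C=49
Total completion time = 7 + 14 + 24 + 35 + 49 = 129

129


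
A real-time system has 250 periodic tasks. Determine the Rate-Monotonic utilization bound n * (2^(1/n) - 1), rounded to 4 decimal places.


Compute 2^(1/250) = 1.0027764359
Subtract 1: 1.0027764359 - 1 = 0.0027764359
Multiply by n: 250 * 0.0027764359 = 0.6941089750
Round to 4 dp: 0.6941

0.6941


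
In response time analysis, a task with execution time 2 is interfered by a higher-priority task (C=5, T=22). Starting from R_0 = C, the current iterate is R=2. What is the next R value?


R_next = C + ceil(R_prev / T_hp) * C_hp
ceil(2 / 22) = ceil(0.0909) = 1
Interference = 1 * 5 = 5
R_next = 2 + 5 = 7

7


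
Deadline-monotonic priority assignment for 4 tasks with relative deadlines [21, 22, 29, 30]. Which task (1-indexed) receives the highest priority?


Sort tasks by relative deadline (ascending):
  Task 1: deadline = 21
  Task 2: deadline = 22
  Task 3: deadline = 29
  Task 4: deadline = 30
Priority order (highest first): [1, 2, 3, 4]
Highest priority task = 1

1


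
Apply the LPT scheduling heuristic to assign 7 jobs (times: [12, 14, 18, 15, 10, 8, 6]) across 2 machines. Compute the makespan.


Sort jobs in decreasing order (LPT): [18, 15, 14, 12, 10, 8, 6]
Assign each job to the least loaded machine:
  Machine 1: jobs [18, 12, 8, 6], load = 44
  Machine 2: jobs [15, 14, 10], load = 39
Makespan = max load = 44

44


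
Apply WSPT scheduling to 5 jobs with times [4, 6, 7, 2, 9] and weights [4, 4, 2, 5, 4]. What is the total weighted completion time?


Compute p/w ratios and sort ascending (WSPT): [(2, 5), (4, 4), (6, 4), (9, 4), (7, 2)]
Compute weighted completion times:
  Job (p=2,w=5): C=2, w*C=5*2=10
  Job (p=4,w=4): C=6, w*C=4*6=24
  Job (p=6,w=4): C=12, w*C=4*12=48
  Job (p=9,w=4): C=21, w*C=4*21=84
  Job (p=7,w=2): C=28, w*C=2*28=56
Total weighted completion time = 222

222


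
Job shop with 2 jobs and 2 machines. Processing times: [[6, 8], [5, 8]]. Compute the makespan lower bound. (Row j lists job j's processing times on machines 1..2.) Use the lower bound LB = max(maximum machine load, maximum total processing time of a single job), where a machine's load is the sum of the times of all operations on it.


Machine loads:
  Machine 1: 6 + 5 = 11
  Machine 2: 8 + 8 = 16
Max machine load = 16
Job totals:
  Job 1: 14
  Job 2: 13
Max job total = 14
Lower bound = max(16, 14) = 16

16


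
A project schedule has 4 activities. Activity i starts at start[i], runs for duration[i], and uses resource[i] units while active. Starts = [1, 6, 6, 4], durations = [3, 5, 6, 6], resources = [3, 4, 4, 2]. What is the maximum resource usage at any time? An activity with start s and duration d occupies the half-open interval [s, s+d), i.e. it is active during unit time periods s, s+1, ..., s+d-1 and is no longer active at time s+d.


Each activity i is active on [start_i, start_i + duration_i).
Compute total resource usage per time slot:
  t=0: active resources = [], total = 0
  t=1: active resources = [3], total = 3
  t=2: active resources = [3], total = 3
  t=3: active resources = [3], total = 3
  t=4: active resources = [2], total = 2
  t=5: active resources = [2], total = 2
  t=6: active resources = [4, 4, 2], total = 10
  t=7: active resources = [4, 4, 2], total = 10
  t=8: active resources = [4, 4, 2], total = 10
  t=9: active resources = [4, 4, 2], total = 10
  t=10: active resources = [4, 4], total = 8
  t=11: active resources = [4], total = 4
Peak resource demand = 10

10


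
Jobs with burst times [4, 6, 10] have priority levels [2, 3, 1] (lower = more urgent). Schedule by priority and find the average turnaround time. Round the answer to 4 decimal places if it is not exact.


Sort by priority (ascending = highest first):
Order: [(1, 10), (2, 4), (3, 6)]
Completion times:
  Priority 1, burst=10, C=10
  Priority 2, burst=4, C=14
  Priority 3, burst=6, C=20
Average turnaround = 44/3 = 14.6667

14.6667


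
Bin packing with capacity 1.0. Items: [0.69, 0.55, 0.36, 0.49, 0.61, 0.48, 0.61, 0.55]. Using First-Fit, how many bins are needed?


Place items sequentially using First-Fit:
  Item 0.69 -> new Bin 1
  Item 0.55 -> new Bin 2
  Item 0.36 -> Bin 2 (now 0.91)
  Item 0.49 -> new Bin 3
  Item 0.61 -> new Bin 4
  Item 0.48 -> Bin 3 (now 0.97)
  Item 0.61 -> new Bin 5
  Item 0.55 -> new Bin 6
Total bins used = 6

6


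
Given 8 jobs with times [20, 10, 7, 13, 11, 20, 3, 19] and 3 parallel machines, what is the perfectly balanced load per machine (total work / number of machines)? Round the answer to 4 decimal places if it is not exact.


Total processing time = 20 + 10 + 7 + 13 + 11 + 20 + 3 + 19 = 103
Number of machines = 3
Ideal balanced load = 103 / 3 = 34.3333

34.3333


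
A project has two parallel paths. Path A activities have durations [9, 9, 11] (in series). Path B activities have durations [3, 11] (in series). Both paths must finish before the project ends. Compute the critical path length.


Path A total = 9 + 9 + 11 = 29
Path B total = 3 + 11 = 14
Critical path = longest path = max(29, 14) = 29

29


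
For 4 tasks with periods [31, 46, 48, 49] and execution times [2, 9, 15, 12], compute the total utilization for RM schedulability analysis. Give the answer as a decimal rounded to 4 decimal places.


Compute individual utilizations (exact fractions):
  Task 1: C/T = 2/31 (approx. 0.0645)
  Task 2: C/T = 9/46 (approx. 0.1957)
  Task 3: C/T = 15/48 = 5/16 (approx. 0.3125)
  Task 4: C/T = 12/49 (approx. 0.2449)
Total utilization U = 2/31 + 9/46 + 5/16 + 12/49 = 457013/558992
Rounded to 4 decimal places: U = 0.8176
RM (Liu & Layland) bound for 4 tasks = 0.756828; compare with U = 457013/558992 (approx. 0.817566)
bound < U <= 1, so the RM sufficient condition is not met (inconclusive; an exact test such as response-time analysis is needed).

0.8176


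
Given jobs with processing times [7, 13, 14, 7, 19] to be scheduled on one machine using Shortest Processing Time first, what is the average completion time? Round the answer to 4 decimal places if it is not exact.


Sort jobs by processing time (SPT order): [7, 7, 13, 14, 19]
Compute completion times sequentially:
  Job 1: processing = 7, completes at 7
  Job 2: processing = 7, completes at 14
  Job 3: processing = 13, completes at 27
  Job 4: processing = 14, completes at 41
  Job 5: processing = 19, completes at 60
Sum of completion times = 149
Average completion time = 149/5 = 29.8

29.8


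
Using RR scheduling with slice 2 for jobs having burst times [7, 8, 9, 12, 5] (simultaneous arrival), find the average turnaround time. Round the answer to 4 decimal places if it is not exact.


Time quantum = 2
Execution trace:
  J1 runs 2 units, time = 2
  J2 runs 2 units, time = 4
  J3 runs 2 units, time = 6
  J4 runs 2 units, time = 8
  J5 runs 2 units, time = 10
  J1 runs 2 units, time = 12
  J2 runs 2 units, time = 14
  J3 runs 2 units, time = 16
  J4 runs 2 units, time = 18
  J5 runs 2 units, time = 20
  J1 runs 2 units, time = 22
  J2 runs 2 units, time = 24
  J3 runs 2 units, time = 26
  J4 runs 2 units, time = 28
  J5 runs 1 units, time = 29
  J1 runs 1 units, time = 30
  J2 runs 2 units, time = 32
  J3 runs 2 units, time = 34
  J4 runs 2 units, time = 36
  J3 runs 1 units, time = 37
  J4 runs 2 units, time = 39
  J4 runs 2 units, time = 41
Finish times: [30, 32, 37, 41, 29]
Average turnaround = 169/5 = 33.8

33.8


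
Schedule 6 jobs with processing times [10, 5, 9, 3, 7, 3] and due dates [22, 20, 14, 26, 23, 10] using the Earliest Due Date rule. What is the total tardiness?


Sort by due date (EDD order): [(3, 10), (9, 14), (5, 20), (10, 22), (7, 23), (3, 26)]
Compute completion times and tardiness:
  Job 1: p=3, d=10, C=3, tardiness=max(0,3-10)=0
  Job 2: p=9, d=14, C=12, tardiness=max(0,12-14)=0
  Job 3: p=5, d=20, C=17, tardiness=max(0,17-20)=0
  Job 4: p=10, d=22, C=27, tardiness=max(0,27-22)=5
  Job 5: p=7, d=23, C=34, tardiness=max(0,34-23)=11
  Job 6: p=3, d=26, C=37, tardiness=max(0,37-26)=11
Total tardiness = 27

27


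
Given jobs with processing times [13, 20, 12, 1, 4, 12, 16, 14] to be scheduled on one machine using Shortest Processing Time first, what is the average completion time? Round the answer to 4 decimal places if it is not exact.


Sort jobs by processing time (SPT order): [1, 4, 12, 12, 13, 14, 16, 20]
Compute completion times sequentially:
  Job 1: processing = 1, completes at 1
  Job 2: processing = 4, completes at 5
  Job 3: processing = 12, completes at 17
  Job 4: processing = 12, completes at 29
  Job 5: processing = 13, completes at 42
  Job 6: processing = 14, completes at 56
  Job 7: processing = 16, completes at 72
  Job 8: processing = 20, completes at 92
Sum of completion times = 314
Average completion time = 314/8 = 39.25

39.25


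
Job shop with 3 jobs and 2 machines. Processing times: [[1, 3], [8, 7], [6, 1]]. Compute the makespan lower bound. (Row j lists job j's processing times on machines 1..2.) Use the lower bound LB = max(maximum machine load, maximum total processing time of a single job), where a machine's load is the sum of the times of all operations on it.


Machine loads:
  Machine 1: 1 + 8 + 6 = 15
  Machine 2: 3 + 7 + 1 = 11
Max machine load = 15
Job totals:
  Job 1: 4
  Job 2: 15
  Job 3: 7
Max job total = 15
Lower bound = max(15, 15) = 15

15


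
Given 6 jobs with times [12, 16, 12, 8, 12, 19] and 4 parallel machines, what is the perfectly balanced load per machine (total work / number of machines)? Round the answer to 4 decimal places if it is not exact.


Total processing time = 12 + 16 + 12 + 8 + 12 + 19 = 79
Number of machines = 4
Ideal balanced load = 79 / 4 = 19.75

19.75


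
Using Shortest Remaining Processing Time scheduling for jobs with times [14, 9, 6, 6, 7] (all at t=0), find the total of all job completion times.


Since all jobs arrive at t=0, SRPT equals SPT ordering.
SPT order: [6, 6, 7, 9, 14]
Completion times:
  Job 1: p=6, C=6
  Job 2: p=6, C=12
  Job 3: p=7, C=19
  Job 4: p=9, C=28
  Job 5: p=14, C=42
Total completion time = 6 + 12 + 19 + 28 + 42 = 107

107


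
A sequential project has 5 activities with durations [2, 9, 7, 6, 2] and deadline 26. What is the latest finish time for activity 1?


LF(activity 1) = deadline - sum of successor durations
Successors: activities 2 through 5 with durations [9, 7, 6, 2]
Sum of successor durations = 24
LF = 26 - 24 = 2

2


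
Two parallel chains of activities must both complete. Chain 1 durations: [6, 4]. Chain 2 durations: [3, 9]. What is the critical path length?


Path A total = 6 + 4 = 10
Path B total = 3 + 9 = 12
Critical path = longest path = max(10, 12) = 12

12


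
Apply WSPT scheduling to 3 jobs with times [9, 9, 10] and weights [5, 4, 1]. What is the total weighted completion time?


Compute p/w ratios and sort ascending (WSPT): [(9, 5), (9, 4), (10, 1)]
Compute weighted completion times:
  Job (p=9,w=5): C=9, w*C=5*9=45
  Job (p=9,w=4): C=18, w*C=4*18=72
  Job (p=10,w=1): C=28, w*C=1*28=28
Total weighted completion time = 145

145


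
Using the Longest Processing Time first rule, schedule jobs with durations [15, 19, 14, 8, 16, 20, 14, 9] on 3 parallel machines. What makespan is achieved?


Sort jobs in decreasing order (LPT): [20, 19, 16, 15, 14, 14, 9, 8]
Assign each job to the least loaded machine:
  Machine 1: jobs [20, 14], load = 34
  Machine 2: jobs [19, 14, 8], load = 41
  Machine 3: jobs [16, 15, 9], load = 40
Makespan = max load = 41

41


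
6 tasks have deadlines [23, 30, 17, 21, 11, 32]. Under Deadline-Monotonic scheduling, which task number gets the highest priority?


Sort tasks by relative deadline (ascending):
  Task 5: deadline = 11
  Task 3: deadline = 17
  Task 4: deadline = 21
  Task 1: deadline = 23
  Task 2: deadline = 30
  Task 6: deadline = 32
Priority order (highest first): [5, 3, 4, 1, 2, 6]
Highest priority task = 5

5


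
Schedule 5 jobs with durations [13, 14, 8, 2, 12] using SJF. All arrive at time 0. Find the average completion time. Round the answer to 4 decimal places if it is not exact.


SJF order (ascending): [2, 8, 12, 13, 14]
Completion times:
  Job 1: burst=2, C=2
  Job 2: burst=8, C=10
  Job 3: burst=12, C=22
  Job 4: burst=13, C=35
  Job 5: burst=14, C=49
Average completion = 118/5 = 23.6

23.6


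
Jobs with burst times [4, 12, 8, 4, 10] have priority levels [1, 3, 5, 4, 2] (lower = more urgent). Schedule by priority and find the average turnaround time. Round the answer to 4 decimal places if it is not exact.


Sort by priority (ascending = highest first):
Order: [(1, 4), (2, 10), (3, 12), (4, 4), (5, 8)]
Completion times:
  Priority 1, burst=4, C=4
  Priority 2, burst=10, C=14
  Priority 3, burst=12, C=26
  Priority 4, burst=4, C=30
  Priority 5, burst=8, C=38
Average turnaround = 112/5 = 22.4

22.4


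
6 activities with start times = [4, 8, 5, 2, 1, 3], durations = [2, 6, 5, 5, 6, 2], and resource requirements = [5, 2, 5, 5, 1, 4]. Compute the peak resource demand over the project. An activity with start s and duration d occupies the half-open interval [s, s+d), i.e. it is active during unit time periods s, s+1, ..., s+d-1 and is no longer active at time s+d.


Each activity i is active on [start_i, start_i + duration_i).
Compute total resource usage per time slot:
  t=0: active resources = [], total = 0
  t=1: active resources = [1], total = 1
  t=2: active resources = [5, 1], total = 6
  t=3: active resources = [5, 1, 4], total = 10
  t=4: active resources = [5, 5, 1, 4], total = 15
  t=5: active resources = [5, 5, 5, 1], total = 16
  t=6: active resources = [5, 5, 1], total = 11
  t=7: active resources = [5], total = 5
  t=8: active resources = [2, 5], total = 7
  t=9: active resources = [2, 5], total = 7
  t=10: active resources = [2], total = 2
  t=11: active resources = [2], total = 2
  t=12: active resources = [2], total = 2
  t=13: active resources = [2], total = 2
Peak resource demand = 16

16


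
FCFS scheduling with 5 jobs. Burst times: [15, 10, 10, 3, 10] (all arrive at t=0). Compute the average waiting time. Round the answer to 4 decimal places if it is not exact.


FCFS order (as given): [15, 10, 10, 3, 10]
Waiting times:
  Job 1: wait = 0
  Job 2: wait = 15
  Job 3: wait = 25
  Job 4: wait = 35
  Job 5: wait = 38
Sum of waiting times = 113
Average waiting time = 113/5 = 22.6

22.6


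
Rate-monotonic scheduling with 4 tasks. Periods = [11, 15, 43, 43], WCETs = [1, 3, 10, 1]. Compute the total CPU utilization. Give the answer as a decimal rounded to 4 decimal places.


Compute individual utilizations (exact fractions):
  Task 1: C/T = 1/11 (approx. 0.0909)
  Task 2: C/T = 3/15 = 1/5 (approx. 0.2)
  Task 3: C/T = 10/43 (approx. 0.2326)
  Task 4: C/T = 1/43 (approx. 0.0233)
Total utilization U = 1/11 + 1/5 + 10/43 + 1/43 = 1293/2365
Rounded to 4 decimal places: U = 0.5467
RM (Liu & Layland) bound for 4 tasks = 0.756828; compare with U = 1293/2365 (approx. 0.546723)
U <= bound, so schedulable by RM sufficient condition.

0.5467


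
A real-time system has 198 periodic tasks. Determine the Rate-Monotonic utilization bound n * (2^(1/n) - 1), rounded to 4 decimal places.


Compute 2^(1/198) = 1.0035068781
Subtract 1: 1.0035068781 - 1 = 0.0035068781
Multiply by n: 198 * 0.0035068781 = 0.6943618638
Round to 4 dp: 0.6944

0.6944


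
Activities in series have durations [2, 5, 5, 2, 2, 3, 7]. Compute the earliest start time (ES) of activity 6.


Activity 6 starts after activities 1 through 5 complete.
Predecessor durations: [2, 5, 5, 2, 2]
ES = 2 + 5 + 5 + 2 + 2 = 16

16


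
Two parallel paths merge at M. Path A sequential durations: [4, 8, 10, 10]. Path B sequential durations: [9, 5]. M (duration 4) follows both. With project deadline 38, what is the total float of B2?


Forward pass: ES(B2) = sum of predecessors on chain B = 9
EF = ES + duration = 9 + 5 = 14
Backward pass: LF(M) = deadline = 38; LS(M) = 38 - 4 = 34
LF(B2) = LS(M) - sum(successors on chain B) = 34 - 0 = 34
LS = LF - duration = 34 - 5 = 29
Total float = LS - ES = 29 - 9 = 20

20


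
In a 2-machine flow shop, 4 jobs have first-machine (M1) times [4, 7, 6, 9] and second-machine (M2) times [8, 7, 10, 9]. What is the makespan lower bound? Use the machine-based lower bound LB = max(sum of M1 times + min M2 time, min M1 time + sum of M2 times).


LB1 = sum(M1 times) + min(M2 times) = 26 + 7 = 33
LB2 = min(M1 times) + sum(M2 times) = 4 + 34 = 38
Lower bound = max(LB1, LB2) = max(33, 38) = 38

38


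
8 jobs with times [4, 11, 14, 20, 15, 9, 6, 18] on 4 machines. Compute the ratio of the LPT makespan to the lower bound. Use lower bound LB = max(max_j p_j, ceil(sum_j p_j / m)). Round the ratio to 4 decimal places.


LPT order: [20, 18, 15, 14, 11, 9, 6, 4]
Machine loads after assignment: [24, 24, 24, 25]
LPT makespan = 25
Lower bound = max(max_job, ceil(total/4)) = max(20, 25) = 25
Ratio = 25 / 25 = 1.0

1.0


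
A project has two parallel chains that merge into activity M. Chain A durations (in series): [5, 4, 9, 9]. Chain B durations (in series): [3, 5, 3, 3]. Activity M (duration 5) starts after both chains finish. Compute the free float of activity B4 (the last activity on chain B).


ES(B4) = sum of predecessors on chain B = 11
EF(B4) = ES + duration = 11 + 3 = 14
Successor of B4 is M. ES(M) = max(sum(A), sum(B)) = max(27, 14) = 27
Free float = ES(successor) - EF(current) = 27 - 14 = 13

13


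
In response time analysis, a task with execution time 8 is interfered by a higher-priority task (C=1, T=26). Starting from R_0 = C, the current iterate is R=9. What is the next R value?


R_next = C + ceil(R_prev / T_hp) * C_hp
ceil(9 / 26) = ceil(0.3462) = 1
Interference = 1 * 1 = 1
R_next = 8 + 1 = 9
R_next = R_prev, so the iteration has converged (response time = 9).

9


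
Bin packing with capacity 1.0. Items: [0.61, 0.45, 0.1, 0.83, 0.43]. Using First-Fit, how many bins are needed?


Place items sequentially using First-Fit:
  Item 0.61 -> new Bin 1
  Item 0.45 -> new Bin 2
  Item 0.1 -> Bin 1 (now 0.71)
  Item 0.83 -> new Bin 3
  Item 0.43 -> Bin 2 (now 0.88)
Total bins used = 3

3


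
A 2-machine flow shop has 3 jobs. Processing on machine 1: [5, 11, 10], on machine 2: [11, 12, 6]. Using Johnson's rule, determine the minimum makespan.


Apply Johnson's rule:
  Group 1 (a <= b): [(1, 5, 11), (2, 11, 12)]
  Group 2 (a > b): [(3, 10, 6)]
Optimal job order: [1, 2, 3]
Schedule:
  Job 1: M1 done at 5, M2 done at 16
  Job 2: M1 done at 16, M2 done at 28
  Job 3: M1 done at 26, M2 done at 34
Makespan = 34

34
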